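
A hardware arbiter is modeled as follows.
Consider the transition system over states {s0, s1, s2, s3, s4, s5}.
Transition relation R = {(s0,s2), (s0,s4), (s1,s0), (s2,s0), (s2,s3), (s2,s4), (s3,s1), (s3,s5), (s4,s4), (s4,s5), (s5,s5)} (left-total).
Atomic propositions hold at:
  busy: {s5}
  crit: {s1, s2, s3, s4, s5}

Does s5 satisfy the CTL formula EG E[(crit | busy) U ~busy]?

Sat(crit | busy) = {s1, s2, s3, s4, s5}
Sat(~busy) = {s0, s1, s2, s3, s4}
E[(crit | busy) U ~busy]: least fixpoint, start Z0 = Sat(~busy) = {s0, s1, s2, s3, s4}, add states in Sat(crit | busy) with some successor in Z. Already a fixed point.
Sat(E[(crit | busy) U ~busy]) = {s0, s1, s2, s3, s4}
EG E[(crit | busy) U ~busy]: greatest fixpoint, start Z0 = {s0, s1, s2, s3, s4}, keep only states in Sat with some successor in Z. Already a fixed point.
Sat(EG E[(crit | busy) U ~busy]) = {s0, s1, s2, s3, s4}
s5 ∉ Sat(EG E[(crit | busy) U ~busy]) = {s0, s1, s2, s3, s4}, so the formula does not hold at s5.

No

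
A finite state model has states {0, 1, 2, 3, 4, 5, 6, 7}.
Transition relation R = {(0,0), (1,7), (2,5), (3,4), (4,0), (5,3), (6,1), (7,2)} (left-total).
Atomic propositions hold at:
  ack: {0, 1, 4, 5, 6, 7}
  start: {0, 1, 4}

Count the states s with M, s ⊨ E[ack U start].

E[ack U start]: least fixpoint, start Z0 = Sat(start) = {0, 1, 4}, add states in Sat(ack) with some successor in Z. Z1 = {0, 1, 4, 6}; fixed.
Sat(E[ack U start]) = {0, 1, 4, 6}
|Sat(E[ack U start])| = |{0, 1, 4, 6}| = 4.

4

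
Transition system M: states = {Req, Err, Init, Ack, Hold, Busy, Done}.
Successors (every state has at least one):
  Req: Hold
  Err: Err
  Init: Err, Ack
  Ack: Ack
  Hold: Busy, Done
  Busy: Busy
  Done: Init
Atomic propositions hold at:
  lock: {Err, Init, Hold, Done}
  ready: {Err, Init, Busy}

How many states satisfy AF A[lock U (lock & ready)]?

3

Sat(lock & ready) = {Err, Init}
A[lock U (lock & ready)]: least fixpoint, start Z0 = Sat((lock & ready)) = {Err, Init}, add states in Sat(lock) with every successor in Z. Z1 = {Err, Init, Done}; fixed.
Sat(A[lock U (lock & ready)]) = {Err, Init, Done}
AF A[lock U (lock & ready)]: least fixpoint, start Z0 = {Err, Init, Done}, add states with every successor in Z. Already a fixed point.
Sat(AF A[lock U (lock & ready)]) = {Err, Init, Done}
|Sat(AF A[lock U (lock & ready)])| = |{Err, Init, Done}| = 3.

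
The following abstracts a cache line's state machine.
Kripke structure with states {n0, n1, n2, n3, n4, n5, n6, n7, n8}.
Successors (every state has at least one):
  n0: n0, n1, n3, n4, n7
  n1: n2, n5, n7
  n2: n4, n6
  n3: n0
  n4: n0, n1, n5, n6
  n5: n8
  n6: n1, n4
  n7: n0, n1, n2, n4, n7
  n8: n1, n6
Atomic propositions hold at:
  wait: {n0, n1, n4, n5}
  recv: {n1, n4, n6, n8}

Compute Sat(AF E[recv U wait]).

E[recv U wait]: least fixpoint, start Z0 = Sat(wait) = {n0, n1, n4, n5}, add states in Sat(recv) with some successor in Z. Z1 = {n0, n1, n4, n5, n6, n8}; fixed.
Sat(E[recv U wait]) = {n0, n1, n4, n5, n6, n8}
AF E[recv U wait]: least fixpoint, start Z0 = {n0, n1, n4, n5, n6, n8}, add states with every successor in Z. Z1 = {n0, n1, n2, n3, n4, n5, n6, n8}; fixed.
Sat(AF E[recv U wait]) = {n0, n1, n2, n3, n4, n5, n6, n8}

{n0, n1, n2, n3, n4, n5, n6, n8}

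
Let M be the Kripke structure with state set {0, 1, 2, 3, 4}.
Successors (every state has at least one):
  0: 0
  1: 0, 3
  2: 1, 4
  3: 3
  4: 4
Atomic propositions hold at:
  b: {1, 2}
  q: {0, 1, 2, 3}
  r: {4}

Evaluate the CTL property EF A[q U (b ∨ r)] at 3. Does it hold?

No

Sat(b ∨ r) = {1, 2, 4}
A[q U (b ∨ r)]: least fixpoint, start Z0 = Sat((b ∨ r)) = {1, 2, 4}, add states in Sat(q) with every successor in Z. Already a fixed point.
Sat(A[q U (b ∨ r)]) = {1, 2, 4}
EF A[q U (b ∨ r)]: least fixpoint, start Z0 = {1, 2, 4}, add states with some successor in Z. Already a fixed point.
Sat(EF A[q U (b ∨ r)]) = {1, 2, 4}
3 ∉ Sat(EF A[q U (b ∨ r)]) = {1, 2, 4}, so the formula does not hold at 3.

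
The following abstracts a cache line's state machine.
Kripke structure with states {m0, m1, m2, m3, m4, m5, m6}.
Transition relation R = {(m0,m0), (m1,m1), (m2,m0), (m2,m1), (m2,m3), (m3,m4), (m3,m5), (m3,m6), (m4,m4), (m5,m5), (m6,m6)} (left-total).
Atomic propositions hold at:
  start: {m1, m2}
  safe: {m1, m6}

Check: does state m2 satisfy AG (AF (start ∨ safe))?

Sat(start ∨ safe) = {m1, m2, m6}
AF (start ∨ safe): least fixpoint, start Z0 = {m1, m2, m6}, add states with every successor in Z. Already a fixed point.
Sat(AF (start ∨ safe)) = {m1, m2, m6}
AG (AF (start ∨ safe)): greatest fixpoint, start Z0 = {m1, m2, m6}, keep only states in Sat with every successor in Z. Z1 = {m1, m6}; fixed.
Sat(AG (AF (start ∨ safe))) = {m1, m6}
m2 ∉ Sat(AG (AF (start ∨ safe))) = {m1, m6}, so the formula does not hold at m2.

No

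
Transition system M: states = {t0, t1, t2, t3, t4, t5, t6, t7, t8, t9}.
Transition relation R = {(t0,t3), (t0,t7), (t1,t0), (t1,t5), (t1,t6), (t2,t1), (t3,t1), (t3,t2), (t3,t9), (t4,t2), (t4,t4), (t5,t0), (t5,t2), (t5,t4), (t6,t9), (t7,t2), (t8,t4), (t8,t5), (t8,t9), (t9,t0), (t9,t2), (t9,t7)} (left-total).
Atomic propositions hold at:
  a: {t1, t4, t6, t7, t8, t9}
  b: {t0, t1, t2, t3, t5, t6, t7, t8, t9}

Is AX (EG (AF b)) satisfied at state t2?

Yes

AF b: least fixpoint, start Z0 = {t0, t1, t2, t3, t5, t6, t7, t8, t9}, add states with every successor in Z. Already a fixed point.
Sat(AF b) = {t0, t1, t2, t3, t5, t6, t7, t8, t9}
EG (AF b): greatest fixpoint, start Z0 = {t0, t1, t2, t3, t5, t6, t7, t8, t9}, keep only states in Sat with some successor in Z. Already a fixed point.
Sat(EG (AF b)) = {t0, t1, t2, t3, t5, t6, t7, t8, t9}
Sat(AX (EG (AF b))) = {s : every successor in {t0, t1, t2, t3, t5, t6, t7, t8, t9}} = {t0, t1, t2, t3, t6, t7, t9}
t2 ∈ Sat(AX (EG (AF b))) = {t0, t1, t2, t3, t6, t7, t9}, so the formula holds at t2.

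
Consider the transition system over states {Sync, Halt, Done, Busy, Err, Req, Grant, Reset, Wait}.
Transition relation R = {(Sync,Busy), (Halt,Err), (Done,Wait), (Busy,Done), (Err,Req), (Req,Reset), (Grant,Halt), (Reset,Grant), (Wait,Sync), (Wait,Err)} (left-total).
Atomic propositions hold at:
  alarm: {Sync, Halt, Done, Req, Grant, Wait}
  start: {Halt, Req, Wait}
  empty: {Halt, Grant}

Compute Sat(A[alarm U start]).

A[alarm U start]: least fixpoint, start Z0 = Sat(start) = {Halt, Req, Wait}, add states in Sat(alarm) with every successor in Z. Z1 = {Halt, Done, Req, Grant, Wait}; fixed.
Sat(A[alarm U start]) = {Halt, Done, Req, Grant, Wait}

{Halt, Done, Req, Grant, Wait}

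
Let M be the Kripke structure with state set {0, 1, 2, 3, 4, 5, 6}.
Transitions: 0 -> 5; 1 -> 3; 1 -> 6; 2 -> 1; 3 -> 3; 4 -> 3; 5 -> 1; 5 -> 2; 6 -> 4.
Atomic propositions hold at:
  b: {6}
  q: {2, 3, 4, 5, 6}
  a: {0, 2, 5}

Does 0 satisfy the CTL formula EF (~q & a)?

Sat(~q) = {0, 1}
Sat(~q & a) = {0}
EF (~q & a): least fixpoint, start Z0 = {0}, add states with some successor in Z. Already a fixed point.
Sat(EF (~q & a)) = {0}
0 ∈ Sat(EF (~q & a)) = {0}, so the formula holds at 0.

Yes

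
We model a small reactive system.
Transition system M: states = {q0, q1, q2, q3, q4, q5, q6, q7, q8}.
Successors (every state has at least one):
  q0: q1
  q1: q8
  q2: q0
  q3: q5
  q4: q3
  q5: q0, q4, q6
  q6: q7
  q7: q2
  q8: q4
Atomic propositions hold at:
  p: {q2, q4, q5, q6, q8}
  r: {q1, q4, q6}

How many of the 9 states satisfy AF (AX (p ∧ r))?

6

Sat(p ∧ r) = {q4, q6}
Sat(AX (p ∧ r)) = {s : every successor in {q4, q6}} = {q8}
AF (AX (p ∧ r)): least fixpoint, start Z0 = {q8}, add states with every successor in Z. Z1 = {q1, q8}; Z2 = {q0, q1, q8}; Z3 = {q0, q1, q2, q8}; Z4 = {q0, q1, q2, q7, q8}; Z5 = {q0, q1, q2, q6, q7, q8}; fixed.
Sat(AF (AX (p ∧ r))) = {q0, q1, q2, q6, q7, q8}
|Sat(AF (AX (p ∧ r)))| = |{q0, q1, q2, q6, q7, q8}| = 6.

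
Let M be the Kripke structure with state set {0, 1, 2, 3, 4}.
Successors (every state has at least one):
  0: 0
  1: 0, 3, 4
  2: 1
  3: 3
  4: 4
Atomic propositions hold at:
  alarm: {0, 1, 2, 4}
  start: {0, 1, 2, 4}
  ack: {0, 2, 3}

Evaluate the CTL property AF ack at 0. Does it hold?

AF ack: least fixpoint, start Z0 = {0, 2, 3}, add states with every successor in Z. Already a fixed point.
Sat(AF ack) = {0, 2, 3}
0 ∈ Sat(AF ack) = {0, 2, 3}, so the formula holds at 0.

Yes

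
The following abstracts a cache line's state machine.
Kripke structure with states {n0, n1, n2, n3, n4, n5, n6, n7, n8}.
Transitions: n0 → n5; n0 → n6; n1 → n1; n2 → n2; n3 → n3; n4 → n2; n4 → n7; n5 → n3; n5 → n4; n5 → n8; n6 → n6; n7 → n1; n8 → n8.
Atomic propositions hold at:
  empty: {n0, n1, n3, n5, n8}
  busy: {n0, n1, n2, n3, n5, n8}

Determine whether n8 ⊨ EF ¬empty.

No

Sat(¬empty) = {n2, n4, n6, n7}
EF ¬empty: least fixpoint, start Z0 = {n2, n4, n6, n7}, add states with some successor in Z. Z1 = {n0, n2, n4, n5, n6, n7}; fixed.
Sat(EF ¬empty) = {n0, n2, n4, n5, n6, n7}
n8 ∉ Sat(EF ¬empty) = {n0, n2, n4, n5, n6, n7}, so the formula does not hold at n8.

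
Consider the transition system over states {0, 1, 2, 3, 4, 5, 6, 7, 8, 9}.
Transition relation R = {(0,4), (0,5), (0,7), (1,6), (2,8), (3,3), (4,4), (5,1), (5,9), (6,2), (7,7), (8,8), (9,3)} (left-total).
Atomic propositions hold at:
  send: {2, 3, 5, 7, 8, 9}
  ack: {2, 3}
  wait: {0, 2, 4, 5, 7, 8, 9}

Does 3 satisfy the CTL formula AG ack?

Yes

AG ack: greatest fixpoint, start Z0 = {2, 3}, keep only states in Sat with every successor in Z. Z1 = {3}; fixed.
Sat(AG ack) = {3}
3 ∈ Sat(AG ack) = {3}, so the formula holds at 3.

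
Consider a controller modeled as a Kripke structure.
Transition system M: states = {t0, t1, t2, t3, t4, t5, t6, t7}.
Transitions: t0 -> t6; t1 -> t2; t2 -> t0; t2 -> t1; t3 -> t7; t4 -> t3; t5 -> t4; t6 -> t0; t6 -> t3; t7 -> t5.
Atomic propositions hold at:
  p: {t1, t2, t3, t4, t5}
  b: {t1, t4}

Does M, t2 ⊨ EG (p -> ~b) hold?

Yes

Sat(~b) = {t0, t2, t3, t5, t6, t7}
Sat(p -> ~b) = {t0, t2, t3, t5, t6, t7}
EG (p -> ~b): greatest fixpoint, start Z0 = {t0, t2, t3, t5, t6, t7}, keep only states in Sat with some successor in Z. Z1 = {t0, t2, t3, t6, t7}; Z2 = {t0, t2, t3, t6}; Z3 = {t0, t2, t6}; fixed.
Sat(EG (p -> ~b)) = {t0, t2, t6}
t2 ∈ Sat(EG (p -> ~b)) = {t0, t2, t6}, so the formula holds at t2.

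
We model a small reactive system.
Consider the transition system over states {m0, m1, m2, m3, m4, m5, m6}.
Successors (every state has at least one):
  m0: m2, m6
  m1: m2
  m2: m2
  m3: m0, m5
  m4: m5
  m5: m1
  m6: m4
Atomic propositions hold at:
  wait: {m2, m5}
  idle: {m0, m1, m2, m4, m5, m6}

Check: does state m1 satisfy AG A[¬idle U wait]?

Sat(¬idle) = {m3}
A[¬idle U wait]: least fixpoint, start Z0 = Sat(wait) = {m2, m5}, add states in Sat(¬idle) with every successor in Z. Already a fixed point.
Sat(A[¬idle U wait]) = {m2, m5}
AG A[¬idle U wait]: greatest fixpoint, start Z0 = {m2, m5}, keep only states in Sat with every successor in Z. Z1 = {m2}; fixed.
Sat(AG A[¬idle U wait]) = {m2}
m1 ∉ Sat(AG A[¬idle U wait]) = {m2}, so the formula does not hold at m1.

No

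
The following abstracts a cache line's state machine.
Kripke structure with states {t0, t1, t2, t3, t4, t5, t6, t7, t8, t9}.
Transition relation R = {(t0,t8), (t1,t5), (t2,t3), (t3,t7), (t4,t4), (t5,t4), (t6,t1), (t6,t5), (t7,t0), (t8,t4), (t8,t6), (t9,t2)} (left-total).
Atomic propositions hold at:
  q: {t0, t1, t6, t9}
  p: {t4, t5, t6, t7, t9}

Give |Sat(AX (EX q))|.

2

Sat(EX q) = {s : some successor in {t0, t1, t6, t9}} = {t6, t7, t8}
Sat(AX (EX q)) = {s : every successor in {t6, t7, t8}} = {t0, t3}
|Sat(AX (EX q))| = |{t0, t3}| = 2.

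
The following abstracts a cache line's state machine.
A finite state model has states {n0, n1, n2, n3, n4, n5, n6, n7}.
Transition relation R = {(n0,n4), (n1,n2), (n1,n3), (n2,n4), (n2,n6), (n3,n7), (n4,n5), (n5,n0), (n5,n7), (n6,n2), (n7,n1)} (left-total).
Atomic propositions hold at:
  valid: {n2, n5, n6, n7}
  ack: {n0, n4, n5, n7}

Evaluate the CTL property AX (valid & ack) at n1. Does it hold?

No

Sat(valid & ack) = {n5, n7}
Sat(AX (valid & ack)) = {s : every successor in {n5, n7}} = {n3, n4}
n1 ∉ Sat(AX (valid & ack)) = {n3, n4}, so the formula does not hold at n1.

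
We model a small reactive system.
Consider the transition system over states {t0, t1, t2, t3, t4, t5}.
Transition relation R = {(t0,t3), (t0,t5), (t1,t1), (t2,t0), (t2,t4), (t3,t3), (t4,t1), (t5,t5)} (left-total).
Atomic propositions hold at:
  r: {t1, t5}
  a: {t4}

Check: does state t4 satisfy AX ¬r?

Sat(¬r) = {t0, t2, t3, t4}
Sat(AX ¬r) = {s : every successor in {t0, t2, t3, t4}} = {t2, t3}
t4 ∉ Sat(AX ¬r) = {t2, t3}, so the formula does not hold at t4.

No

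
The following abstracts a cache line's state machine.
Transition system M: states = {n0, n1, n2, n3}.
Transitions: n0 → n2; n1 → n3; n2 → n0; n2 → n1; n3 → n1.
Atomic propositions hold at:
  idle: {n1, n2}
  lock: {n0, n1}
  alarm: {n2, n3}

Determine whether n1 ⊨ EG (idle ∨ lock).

No

Sat(idle ∨ lock) = {n0, n1, n2}
EG (idle ∨ lock): greatest fixpoint, start Z0 = {n0, n1, n2}, keep only states in Sat with some successor in Z. Z1 = {n0, n2}; fixed.
Sat(EG (idle ∨ lock)) = {n0, n2}
n1 ∉ Sat(EG (idle ∨ lock)) = {n0, n2}, so the formula does not hold at n1.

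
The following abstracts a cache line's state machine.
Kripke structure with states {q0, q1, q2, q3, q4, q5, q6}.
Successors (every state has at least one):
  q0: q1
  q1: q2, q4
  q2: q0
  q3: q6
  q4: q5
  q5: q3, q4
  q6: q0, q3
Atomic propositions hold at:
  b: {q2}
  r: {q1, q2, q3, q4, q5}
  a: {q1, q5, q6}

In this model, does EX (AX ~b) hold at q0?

Sat(~b) = {q0, q1, q3, q4, q5, q6}
Sat(AX ~b) = {s : every successor in {q0, q1, q3, q4, q5, q6}} = {q0, q2, q3, q4, q5, q6}
Sat(EX (AX ~b)) = {s : some successor in {q0, q2, q3, q4, q5, q6}} = {q1, q2, q3, q4, q5, q6}
q0 ∉ Sat(EX (AX ~b)) = {q1, q2, q3, q4, q5, q6}, so the formula does not hold at q0.

No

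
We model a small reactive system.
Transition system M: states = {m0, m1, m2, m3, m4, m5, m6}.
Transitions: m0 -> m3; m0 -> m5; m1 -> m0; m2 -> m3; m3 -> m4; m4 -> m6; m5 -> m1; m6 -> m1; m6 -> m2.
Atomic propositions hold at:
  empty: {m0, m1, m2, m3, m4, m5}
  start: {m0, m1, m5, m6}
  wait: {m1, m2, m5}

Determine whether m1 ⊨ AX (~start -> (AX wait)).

Yes

Sat(~start) = {m2, m3, m4}
Sat(AX wait) = {s : every successor in {m1, m2, m5}} = {m5, m6}
Sat(~start -> (AX wait)) = {m0, m1, m5, m6}
Sat(AX (~start -> (AX wait))) = {s : every successor in {m0, m1, m5, m6}} = {m1, m4, m5}
m1 ∈ Sat(AX (~start -> (AX wait))) = {m1, m4, m5}, so the formula holds at m1.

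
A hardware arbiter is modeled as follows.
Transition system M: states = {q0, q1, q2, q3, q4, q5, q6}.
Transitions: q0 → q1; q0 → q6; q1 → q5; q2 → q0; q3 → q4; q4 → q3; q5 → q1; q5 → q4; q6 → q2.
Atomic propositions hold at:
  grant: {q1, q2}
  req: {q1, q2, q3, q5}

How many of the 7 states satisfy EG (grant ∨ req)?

2

Sat(grant ∨ req) = {q1, q2, q3, q5}
EG (grant ∨ req): greatest fixpoint, start Z0 = {q1, q2, q3, q5}, keep only states in Sat with some successor in Z. Z1 = {q1, q5}; fixed.
Sat(EG (grant ∨ req)) = {q1, q5}
|Sat(EG (grant ∨ req))| = |{q1, q5}| = 2.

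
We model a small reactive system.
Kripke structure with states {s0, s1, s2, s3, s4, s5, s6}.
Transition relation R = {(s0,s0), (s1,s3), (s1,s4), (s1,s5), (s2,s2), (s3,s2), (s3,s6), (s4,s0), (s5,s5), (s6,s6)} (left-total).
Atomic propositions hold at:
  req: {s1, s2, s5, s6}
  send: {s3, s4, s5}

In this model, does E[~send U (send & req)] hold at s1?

Yes

Sat(~send) = {s0, s1, s2, s6}
Sat(send & req) = {s5}
E[~send U (send & req)]: least fixpoint, start Z0 = Sat((send & req)) = {s5}, add states in Sat(~send) with some successor in Z. Z1 = {s1, s5}; fixed.
Sat(E[~send U (send & req)]) = {s1, s5}
s1 ∈ Sat(E[~send U (send & req)]) = {s1, s5}, so the formula holds at s1.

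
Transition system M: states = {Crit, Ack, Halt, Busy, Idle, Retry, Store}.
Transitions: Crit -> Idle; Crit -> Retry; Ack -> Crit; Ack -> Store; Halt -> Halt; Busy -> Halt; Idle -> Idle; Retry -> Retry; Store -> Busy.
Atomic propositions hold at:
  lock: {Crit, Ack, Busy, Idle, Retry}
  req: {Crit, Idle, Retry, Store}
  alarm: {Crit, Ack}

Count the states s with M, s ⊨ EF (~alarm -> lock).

Sat(~alarm) = {Halt, Busy, Idle, Retry, Store}
Sat(~alarm -> lock) = {Crit, Ack, Busy, Idle, Retry}
EF (~alarm -> lock): least fixpoint, start Z0 = {Crit, Ack, Busy, Idle, Retry}, add states with some successor in Z. Z1 = {Crit, Ack, Busy, Idle, Retry, Store}; fixed.
Sat(EF (~alarm -> lock)) = {Crit, Ack, Busy, Idle, Retry, Store}
|Sat(EF (~alarm -> lock))| = |{Crit, Ack, Busy, Idle, Retry, Store}| = 6.

6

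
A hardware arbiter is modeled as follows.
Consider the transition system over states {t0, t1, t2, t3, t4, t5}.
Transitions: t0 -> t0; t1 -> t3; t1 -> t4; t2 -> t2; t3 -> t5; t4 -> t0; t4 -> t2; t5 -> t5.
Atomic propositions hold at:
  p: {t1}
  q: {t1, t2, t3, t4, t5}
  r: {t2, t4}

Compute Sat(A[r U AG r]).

{t2}

AG r: greatest fixpoint, start Z0 = {t2, t4}, keep only states in Sat with every successor in Z. Z1 = {t2}; fixed.
Sat(AG r) = {t2}
A[r U AG r]: least fixpoint, start Z0 = Sat(AG r) = {t2}, add states in Sat(r) with every successor in Z. Already a fixed point.
Sat(A[r U AG r]) = {t2}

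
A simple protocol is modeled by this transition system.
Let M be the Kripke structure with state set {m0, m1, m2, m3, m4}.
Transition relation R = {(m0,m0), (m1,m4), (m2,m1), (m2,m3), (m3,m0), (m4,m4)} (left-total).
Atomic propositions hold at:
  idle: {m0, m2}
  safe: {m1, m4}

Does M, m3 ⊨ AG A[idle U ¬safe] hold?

Yes

Sat(¬safe) = {m0, m2, m3}
A[idle U ¬safe]: least fixpoint, start Z0 = Sat(¬safe) = {m0, m2, m3}, add states in Sat(idle) with every successor in Z. Already a fixed point.
Sat(A[idle U ¬safe]) = {m0, m2, m3}
AG A[idle U ¬safe]: greatest fixpoint, start Z0 = {m0, m2, m3}, keep only states in Sat with every successor in Z. Z1 = {m0, m3}; fixed.
Sat(AG A[idle U ¬safe]) = {m0, m3}
m3 ∈ Sat(AG A[idle U ¬safe]) = {m0, m3}, so the formula holds at m3.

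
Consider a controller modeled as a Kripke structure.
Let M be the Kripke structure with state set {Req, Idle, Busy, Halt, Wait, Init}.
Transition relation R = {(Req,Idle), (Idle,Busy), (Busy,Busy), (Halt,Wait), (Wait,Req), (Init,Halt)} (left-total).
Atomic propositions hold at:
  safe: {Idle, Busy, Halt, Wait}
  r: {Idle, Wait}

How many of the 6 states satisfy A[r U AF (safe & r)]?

5

Sat(safe & r) = {Idle, Wait}
AF (safe & r): least fixpoint, start Z0 = {Idle, Wait}, add states with every successor in Z. Z1 = {Req, Idle, Halt, Wait}; Z2 = {Req, Idle, Halt, Wait, Init}; fixed.
Sat(AF (safe & r)) = {Req, Idle, Halt, Wait, Init}
A[r U AF (safe & r)]: least fixpoint, start Z0 = Sat(AF (safe & r)) = {Req, Idle, Halt, Wait, Init}, add states in Sat(r) with every successor in Z. Already a fixed point.
Sat(A[r U AF (safe & r)]) = {Req, Idle, Halt, Wait, Init}
|Sat(A[r U AF (safe & r)])| = |{Req, Idle, Halt, Wait, Init}| = 5.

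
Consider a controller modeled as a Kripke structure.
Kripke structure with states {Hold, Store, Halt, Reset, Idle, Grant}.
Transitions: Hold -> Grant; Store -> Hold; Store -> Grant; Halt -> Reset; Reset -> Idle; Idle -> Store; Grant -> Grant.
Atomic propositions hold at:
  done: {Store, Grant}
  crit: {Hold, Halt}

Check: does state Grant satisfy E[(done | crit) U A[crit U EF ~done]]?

No

Sat(done | crit) = {Hold, Store, Halt, Grant}
Sat(~done) = {Hold, Halt, Reset, Idle}
EF ~done: least fixpoint, start Z0 = {Hold, Halt, Reset, Idle}, add states with some successor in Z. Z1 = {Hold, Store, Halt, Reset, Idle}; fixed.
Sat(EF ~done) = {Hold, Store, Halt, Reset, Idle}
A[crit U EF ~done]: least fixpoint, start Z0 = Sat(EF ~done) = {Hold, Store, Halt, Reset, Idle}, add states in Sat(crit) with every successor in Z. Already a fixed point.
Sat(A[crit U EF ~done]) = {Hold, Store, Halt, Reset, Idle}
E[(done | crit) U A[crit U EF ~done]]: least fixpoint, start Z0 = Sat(A[crit U EF ~done]) = {Hold, Store, Halt, Reset, Idle}, add states in Sat(done | crit) with some successor in Z. Already a fixed point.
Sat(E[(done | crit) U A[crit U EF ~done]]) = {Hold, Store, Halt, Reset, Idle}
Grant ∉ Sat(E[(done | crit) U A[crit U EF ~done]]) = {Hold, Store, Halt, Reset, Idle}, so the formula does not hold at Grant.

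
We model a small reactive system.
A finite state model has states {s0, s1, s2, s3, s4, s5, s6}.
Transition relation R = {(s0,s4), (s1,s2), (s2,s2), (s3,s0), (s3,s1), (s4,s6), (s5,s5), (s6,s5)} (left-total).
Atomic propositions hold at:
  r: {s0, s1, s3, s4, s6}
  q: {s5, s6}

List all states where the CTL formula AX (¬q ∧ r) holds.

Sat(¬q) = {s0, s1, s2, s3, s4}
Sat(¬q ∧ r) = {s0, s1, s3, s4}
Sat(AX (¬q ∧ r)) = {s : every successor in {s0, s1, s3, s4}} = {s0, s3}

{s0, s3}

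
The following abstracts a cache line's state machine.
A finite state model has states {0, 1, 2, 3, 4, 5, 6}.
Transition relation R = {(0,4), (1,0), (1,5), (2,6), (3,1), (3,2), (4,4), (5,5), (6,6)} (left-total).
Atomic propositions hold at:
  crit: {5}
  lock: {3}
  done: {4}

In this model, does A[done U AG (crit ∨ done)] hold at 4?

Sat(crit ∨ done) = {4, 5}
AG (crit ∨ done): greatest fixpoint, start Z0 = {4, 5}, keep only states in Sat with every successor in Z. Already a fixed point.
Sat(AG (crit ∨ done)) = {4, 5}
A[done U AG (crit ∨ done)]: least fixpoint, start Z0 = Sat(AG (crit ∨ done)) = {4, 5}, add states in Sat(done) with every successor in Z. Already a fixed point.
Sat(A[done U AG (crit ∨ done)]) = {4, 5}
4 ∈ Sat(A[done U AG (crit ∨ done)]) = {4, 5}, so the formula holds at 4.

Yes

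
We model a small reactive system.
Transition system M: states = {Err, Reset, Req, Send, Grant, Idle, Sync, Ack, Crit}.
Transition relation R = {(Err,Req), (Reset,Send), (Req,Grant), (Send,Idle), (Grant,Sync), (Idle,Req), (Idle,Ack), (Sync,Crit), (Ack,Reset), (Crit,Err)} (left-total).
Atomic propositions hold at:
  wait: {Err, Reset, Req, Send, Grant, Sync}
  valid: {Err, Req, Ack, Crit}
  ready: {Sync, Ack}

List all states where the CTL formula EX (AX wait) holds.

Sat(AX wait) = {s : every successor in {Err, Reset, Req, Send, Grant, Sync}} = {Err, Reset, Req, Grant, Ack, Crit}
Sat(EX (AX wait)) = {s : some successor in {Err, Reset, Req, Grant, Ack, Crit}} = {Err, Req, Idle, Sync, Ack, Crit}

{Err, Req, Idle, Sync, Ack, Crit}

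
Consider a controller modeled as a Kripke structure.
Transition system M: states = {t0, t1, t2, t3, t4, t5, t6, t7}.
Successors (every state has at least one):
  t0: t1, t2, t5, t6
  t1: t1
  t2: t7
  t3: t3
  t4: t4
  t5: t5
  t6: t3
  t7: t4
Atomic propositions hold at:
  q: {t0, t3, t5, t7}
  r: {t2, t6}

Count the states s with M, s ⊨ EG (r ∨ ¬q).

Sat(¬q) = {t1, t2, t4, t6}
Sat(r ∨ ¬q) = {t1, t2, t4, t6}
EG (r ∨ ¬q): greatest fixpoint, start Z0 = {t1, t2, t4, t6}, keep only states in Sat with some successor in Z. Z1 = {t1, t4}; fixed.
Sat(EG (r ∨ ¬q)) = {t1, t4}
|Sat(EG (r ∨ ¬q))| = |{t1, t4}| = 2.

2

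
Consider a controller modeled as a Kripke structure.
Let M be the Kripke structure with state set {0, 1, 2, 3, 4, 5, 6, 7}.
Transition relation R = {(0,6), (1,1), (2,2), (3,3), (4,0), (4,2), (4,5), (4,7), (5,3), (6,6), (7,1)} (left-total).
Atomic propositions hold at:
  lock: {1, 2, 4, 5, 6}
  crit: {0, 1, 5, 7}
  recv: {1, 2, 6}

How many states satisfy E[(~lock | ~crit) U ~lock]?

4

Sat(~lock) = {0, 3, 7}
Sat(~crit) = {2, 3, 4, 6}
Sat(~lock | ~crit) = {0, 2, 3, 4, 6, 7}
E[(~lock | ~crit) U ~lock]: least fixpoint, start Z0 = Sat(~lock) = {0, 3, 7}, add states in Sat(~lock | ~crit) with some successor in Z. Z1 = {0, 3, 4, 7}; fixed.
Sat(E[(~lock | ~crit) U ~lock]) = {0, 3, 4, 7}
|Sat(E[(~lock | ~crit) U ~lock])| = |{0, 3, 4, 7}| = 4.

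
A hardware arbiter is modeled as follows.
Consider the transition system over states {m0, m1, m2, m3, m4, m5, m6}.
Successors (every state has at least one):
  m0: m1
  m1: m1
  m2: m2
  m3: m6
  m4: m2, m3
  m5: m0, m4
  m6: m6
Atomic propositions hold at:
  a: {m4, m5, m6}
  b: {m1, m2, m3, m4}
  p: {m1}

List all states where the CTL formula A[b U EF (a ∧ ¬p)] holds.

Sat(¬p) = {m0, m2, m3, m4, m5, m6}
Sat(a ∧ ¬p) = {m4, m5, m6}
EF (a ∧ ¬p): least fixpoint, start Z0 = {m4, m5, m6}, add states with some successor in Z. Z1 = {m3, m4, m5, m6}; fixed.
Sat(EF (a ∧ ¬p)) = {m3, m4, m5, m6}
A[b U EF (a ∧ ¬p)]: least fixpoint, start Z0 = Sat(EF (a ∧ ¬p)) = {m3, m4, m5, m6}, add states in Sat(b) with every successor in Z. Already a fixed point.
Sat(A[b U EF (a ∧ ¬p)]) = {m3, m4, m5, m6}

{m3, m4, m5, m6}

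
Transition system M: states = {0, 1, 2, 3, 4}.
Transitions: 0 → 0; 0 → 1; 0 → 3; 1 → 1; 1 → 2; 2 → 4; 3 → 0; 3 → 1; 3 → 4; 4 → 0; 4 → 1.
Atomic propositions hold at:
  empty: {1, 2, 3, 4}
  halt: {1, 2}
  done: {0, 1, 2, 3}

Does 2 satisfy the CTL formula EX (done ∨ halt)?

Sat(done ∨ halt) = {0, 1, 2, 3}
Sat(EX (done ∨ halt)) = {s : some successor in {0, 1, 2, 3}} = {0, 1, 3, 4}
2 ∉ Sat(EX (done ∨ halt)) = {0, 1, 3, 4}, so the formula does not hold at 2.

No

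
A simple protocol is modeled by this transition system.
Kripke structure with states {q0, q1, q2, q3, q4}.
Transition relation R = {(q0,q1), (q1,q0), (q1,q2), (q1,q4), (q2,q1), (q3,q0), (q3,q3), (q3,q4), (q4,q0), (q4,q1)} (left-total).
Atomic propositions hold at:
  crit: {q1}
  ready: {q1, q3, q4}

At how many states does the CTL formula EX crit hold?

Sat(EX crit) = {s : some successor in {q1}} = {q0, q2, q4}
|Sat(EX crit)| = |{q0, q2, q4}| = 3.

3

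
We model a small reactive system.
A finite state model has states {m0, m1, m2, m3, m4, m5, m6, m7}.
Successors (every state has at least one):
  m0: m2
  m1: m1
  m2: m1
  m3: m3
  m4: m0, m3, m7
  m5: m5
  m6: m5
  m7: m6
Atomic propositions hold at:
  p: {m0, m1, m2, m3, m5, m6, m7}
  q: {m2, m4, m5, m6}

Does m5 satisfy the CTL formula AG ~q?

No

Sat(~q) = {m0, m1, m3, m7}
AG ~q: greatest fixpoint, start Z0 = {m0, m1, m3, m7}, keep only states in Sat with every successor in Z. Z1 = {m1, m3}; fixed.
Sat(AG ~q) = {m1, m3}
m5 ∉ Sat(AG ~q) = {m1, m3}, so the formula does not hold at m5.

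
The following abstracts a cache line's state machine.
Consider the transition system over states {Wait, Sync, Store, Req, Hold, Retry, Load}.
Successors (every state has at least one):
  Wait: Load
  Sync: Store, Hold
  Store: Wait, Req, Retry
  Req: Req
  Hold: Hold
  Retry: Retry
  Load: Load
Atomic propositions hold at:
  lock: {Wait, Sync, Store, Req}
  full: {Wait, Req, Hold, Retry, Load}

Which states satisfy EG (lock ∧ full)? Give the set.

Sat(lock ∧ full) = {Wait, Req}
EG (lock ∧ full): greatest fixpoint, start Z0 = {Wait, Req}, keep only states in Sat with some successor in Z. Z1 = {Req}; fixed.
Sat(EG (lock ∧ full)) = {Req}

{Req}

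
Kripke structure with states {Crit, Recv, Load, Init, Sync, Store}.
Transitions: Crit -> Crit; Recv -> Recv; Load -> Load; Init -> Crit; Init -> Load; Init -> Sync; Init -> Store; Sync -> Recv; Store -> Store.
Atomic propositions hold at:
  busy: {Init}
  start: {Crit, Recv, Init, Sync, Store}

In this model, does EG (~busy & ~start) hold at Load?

Sat(~busy) = {Crit, Recv, Load, Sync, Store}
Sat(~start) = {Load}
Sat(~busy & ~start) = {Load}
EG (~busy & ~start): greatest fixpoint, start Z0 = {Load}, keep only states in Sat with some successor in Z. Already a fixed point.
Sat(EG (~busy & ~start)) = {Load}
Load ∈ Sat(EG (~busy & ~start)) = {Load}, so the formula holds at Load.

Yes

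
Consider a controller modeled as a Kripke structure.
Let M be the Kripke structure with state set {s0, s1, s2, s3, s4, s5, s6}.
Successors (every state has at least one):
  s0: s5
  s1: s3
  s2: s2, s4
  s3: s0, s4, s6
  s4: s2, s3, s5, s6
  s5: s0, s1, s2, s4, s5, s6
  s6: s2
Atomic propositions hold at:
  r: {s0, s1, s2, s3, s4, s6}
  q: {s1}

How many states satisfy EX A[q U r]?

A[q U r]: least fixpoint, start Z0 = Sat(r) = {s0, s1, s2, s3, s4, s6}, add states in Sat(q) with every successor in Z. Already a fixed point.
Sat(A[q U r]) = {s0, s1, s2, s3, s4, s6}
Sat(EX A[q U r]) = {s : some successor in {s0, s1, s2, s3, s4, s6}} = {s1, s2, s3, s4, s5, s6}
|Sat(EX A[q U r])| = |{s1, s2, s3, s4, s5, s6}| = 6.

6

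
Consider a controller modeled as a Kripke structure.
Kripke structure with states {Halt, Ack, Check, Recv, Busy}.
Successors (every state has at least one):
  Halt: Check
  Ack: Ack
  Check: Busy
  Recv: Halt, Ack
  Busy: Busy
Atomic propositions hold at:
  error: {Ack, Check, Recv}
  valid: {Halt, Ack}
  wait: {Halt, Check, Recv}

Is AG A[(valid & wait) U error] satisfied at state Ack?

Yes

Sat(valid & wait) = {Halt}
A[(valid & wait) U error]: least fixpoint, start Z0 = Sat(error) = {Ack, Check, Recv}, add states in Sat(valid & wait) with every successor in Z. Z1 = {Halt, Ack, Check, Recv}; fixed.
Sat(A[(valid & wait) U error]) = {Halt, Ack, Check, Recv}
AG A[(valid & wait) U error]: greatest fixpoint, start Z0 = {Halt, Ack, Check, Recv}, keep only states in Sat with every successor in Z. Z1 = {Halt, Ack, Recv}; Z2 = {Ack, Recv}; Z3 = {Ack}; fixed.
Sat(AG A[(valid & wait) U error]) = {Ack}
Ack ∈ Sat(AG A[(valid & wait) U error]) = {Ack}, so the formula holds at Ack.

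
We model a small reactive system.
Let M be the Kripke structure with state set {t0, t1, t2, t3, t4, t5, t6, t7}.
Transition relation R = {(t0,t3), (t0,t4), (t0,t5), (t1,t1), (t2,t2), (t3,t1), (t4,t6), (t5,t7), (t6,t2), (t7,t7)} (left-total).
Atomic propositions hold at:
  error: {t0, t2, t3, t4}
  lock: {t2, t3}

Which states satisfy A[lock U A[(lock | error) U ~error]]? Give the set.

Sat(lock | error) = {t0, t2, t3, t4}
Sat(~error) = {t1, t5, t6, t7}
A[(lock | error) U ~error]: least fixpoint, start Z0 = Sat(~error) = {t1, t5, t6, t7}, add states in Sat(lock | error) with every successor in Z. Z1 = {t1, t3, t4, t5, t6, t7}; Z2 = {t0, t1, t3, t4, t5, t6, t7}; fixed.
Sat(A[(lock | error) U ~error]) = {t0, t1, t3, t4, t5, t6, t7}
A[lock U A[(lock | error) U ~error]]: least fixpoint, start Z0 = Sat(A[(lock | error) U ~error]) = {t0, t1, t3, t4, t5, t6, t7}, add states in Sat(lock) with every successor in Z. Already a fixed point.
Sat(A[lock U A[(lock | error) U ~error]]) = {t0, t1, t3, t4, t5, t6, t7}

{t0, t1, t3, t4, t5, t6, t7}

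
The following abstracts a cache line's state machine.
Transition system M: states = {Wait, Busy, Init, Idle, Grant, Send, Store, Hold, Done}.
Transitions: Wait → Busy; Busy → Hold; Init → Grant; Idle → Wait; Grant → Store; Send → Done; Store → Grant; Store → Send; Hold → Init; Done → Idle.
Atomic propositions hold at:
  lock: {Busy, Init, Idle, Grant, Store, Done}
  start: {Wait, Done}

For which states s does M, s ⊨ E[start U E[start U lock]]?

E[start U lock]: least fixpoint, start Z0 = Sat(lock) = {Busy, Init, Idle, Grant, Store, Done}, add states in Sat(start) with some successor in Z. Z1 = {Wait, Busy, Init, Idle, Grant, Store, Done}; fixed.
Sat(E[start U lock]) = {Wait, Busy, Init, Idle, Grant, Store, Done}
E[start U E[start U lock]]: least fixpoint, start Z0 = Sat(E[start U lock]) = {Wait, Busy, Init, Idle, Grant, Store, Done}, add states in Sat(start) with some successor in Z. Already a fixed point.
Sat(E[start U E[start U lock]]) = {Wait, Busy, Init, Idle, Grant, Store, Done}

{Wait, Busy, Init, Idle, Grant, Store, Done}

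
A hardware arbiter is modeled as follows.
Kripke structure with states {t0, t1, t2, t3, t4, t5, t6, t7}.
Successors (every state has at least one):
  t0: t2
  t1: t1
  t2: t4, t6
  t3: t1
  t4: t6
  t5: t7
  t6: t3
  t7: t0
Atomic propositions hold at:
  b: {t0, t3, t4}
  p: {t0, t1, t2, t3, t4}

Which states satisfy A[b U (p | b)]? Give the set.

Sat(p | b) = {t0, t1, t2, t3, t4}
A[b U (p | b)]: least fixpoint, start Z0 = Sat((p | b)) = {t0, t1, t2, t3, t4}, add states in Sat(b) with every successor in Z. Already a fixed point.
Sat(A[b U (p | b)]) = {t0, t1, t2, t3, t4}

{t0, t1, t2, t3, t4}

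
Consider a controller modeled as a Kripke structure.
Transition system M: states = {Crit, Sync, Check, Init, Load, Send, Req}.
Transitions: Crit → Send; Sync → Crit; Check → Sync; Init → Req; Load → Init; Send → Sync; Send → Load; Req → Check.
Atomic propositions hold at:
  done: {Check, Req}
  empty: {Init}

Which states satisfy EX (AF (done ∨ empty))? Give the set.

Sat(done ∨ empty) = {Check, Init, Req}
AF (done ∨ empty): least fixpoint, start Z0 = {Check, Init, Req}, add states with every successor in Z. Z1 = {Check, Init, Load, Req}; fixed.
Sat(AF (done ∨ empty)) = {Check, Init, Load, Req}
Sat(EX (AF (done ∨ empty))) = {s : some successor in {Check, Init, Load, Req}} = {Init, Load, Send, Req}

{Init, Load, Send, Req}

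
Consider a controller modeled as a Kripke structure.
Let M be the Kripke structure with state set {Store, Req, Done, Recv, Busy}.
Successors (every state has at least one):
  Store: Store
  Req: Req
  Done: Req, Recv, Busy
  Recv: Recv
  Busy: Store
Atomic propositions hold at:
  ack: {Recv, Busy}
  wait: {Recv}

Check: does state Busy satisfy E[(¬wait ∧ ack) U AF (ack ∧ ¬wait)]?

Sat(¬wait) = {Store, Req, Done, Busy}
Sat(¬wait ∧ ack) = {Busy}
Sat(ack ∧ ¬wait) = {Busy}
AF (ack ∧ ¬wait): least fixpoint, start Z0 = {Busy}, add states with every successor in Z. Already a fixed point.
Sat(AF (ack ∧ ¬wait)) = {Busy}
E[(¬wait ∧ ack) U AF (ack ∧ ¬wait)]: least fixpoint, start Z0 = Sat(AF (ack ∧ ¬wait)) = {Busy}, add states in Sat(¬wait ∧ ack) with some successor in Z. Already a fixed point.
Sat(E[(¬wait ∧ ack) U AF (ack ∧ ¬wait)]) = {Busy}
Busy ∈ Sat(E[(¬wait ∧ ack) U AF (ack ∧ ¬wait)]) = {Busy}, so the formula holds at Busy.

Yes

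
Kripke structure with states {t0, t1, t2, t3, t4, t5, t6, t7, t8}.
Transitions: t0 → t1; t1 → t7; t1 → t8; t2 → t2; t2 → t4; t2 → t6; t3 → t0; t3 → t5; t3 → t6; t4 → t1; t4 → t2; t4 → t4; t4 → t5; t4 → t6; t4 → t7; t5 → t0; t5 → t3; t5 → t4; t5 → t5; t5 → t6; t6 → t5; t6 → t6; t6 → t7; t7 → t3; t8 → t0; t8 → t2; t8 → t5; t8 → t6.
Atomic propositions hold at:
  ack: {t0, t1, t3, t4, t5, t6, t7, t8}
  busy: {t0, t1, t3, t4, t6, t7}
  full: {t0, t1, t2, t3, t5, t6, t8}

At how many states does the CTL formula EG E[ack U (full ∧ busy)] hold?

8

Sat(full ∧ busy) = {t0, t1, t3, t6}
E[ack U (full ∧ busy)]: least fixpoint, start Z0 = Sat((full ∧ busy)) = {t0, t1, t3, t6}, add states in Sat(ack) with some successor in Z. Z1 = {t0, t1, t3, t4, t5, t6, t7, t8}; fixed.
Sat(E[ack U (full ∧ busy)]) = {t0, t1, t3, t4, t5, t6, t7, t8}
EG E[ack U (full ∧ busy)]: greatest fixpoint, start Z0 = {t0, t1, t3, t4, t5, t6, t7, t8}, keep only states in Sat with some successor in Z. Already a fixed point.
Sat(EG E[ack U (full ∧ busy)]) = {t0, t1, t3, t4, t5, t6, t7, t8}
|Sat(EG E[ack U (full ∧ busy)])| = |{t0, t1, t3, t4, t5, t6, t7, t8}| = 8.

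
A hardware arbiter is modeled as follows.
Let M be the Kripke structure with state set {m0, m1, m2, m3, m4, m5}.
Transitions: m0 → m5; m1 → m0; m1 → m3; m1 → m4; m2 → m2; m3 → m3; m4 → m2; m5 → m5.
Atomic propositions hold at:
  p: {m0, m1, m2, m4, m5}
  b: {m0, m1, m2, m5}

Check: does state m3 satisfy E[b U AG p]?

No

AG p: greatest fixpoint, start Z0 = {m0, m1, m2, m4, m5}, keep only states in Sat with every successor in Z. Z1 = {m0, m2, m4, m5}; fixed.
Sat(AG p) = {m0, m2, m4, m5}
E[b U AG p]: least fixpoint, start Z0 = Sat(AG p) = {m0, m2, m4, m5}, add states in Sat(b) with some successor in Z. Z1 = {m0, m1, m2, m4, m5}; fixed.
Sat(E[b U AG p]) = {m0, m1, m2, m4, m5}
m3 ∉ Sat(E[b U AG p]) = {m0, m1, m2, m4, m5}, so the formula does not hold at m3.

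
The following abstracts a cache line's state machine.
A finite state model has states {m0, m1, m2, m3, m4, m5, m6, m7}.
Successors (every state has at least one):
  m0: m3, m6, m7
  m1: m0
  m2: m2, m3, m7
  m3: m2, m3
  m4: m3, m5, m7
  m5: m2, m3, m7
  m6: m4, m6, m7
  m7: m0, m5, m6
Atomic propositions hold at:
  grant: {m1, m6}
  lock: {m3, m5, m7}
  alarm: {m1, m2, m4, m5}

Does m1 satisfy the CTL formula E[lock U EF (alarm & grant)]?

Sat(alarm & grant) = {m1}
EF (alarm & grant): least fixpoint, start Z0 = {m1}, add states with some successor in Z. Already a fixed point.
Sat(EF (alarm & grant)) = {m1}
E[lock U EF (alarm & grant)]: least fixpoint, start Z0 = Sat(EF (alarm & grant)) = {m1}, add states in Sat(lock) with some successor in Z. Already a fixed point.
Sat(E[lock U EF (alarm & grant)]) = {m1}
m1 ∈ Sat(E[lock U EF (alarm & grant)]) = {m1}, so the formula holds at m1.

Yes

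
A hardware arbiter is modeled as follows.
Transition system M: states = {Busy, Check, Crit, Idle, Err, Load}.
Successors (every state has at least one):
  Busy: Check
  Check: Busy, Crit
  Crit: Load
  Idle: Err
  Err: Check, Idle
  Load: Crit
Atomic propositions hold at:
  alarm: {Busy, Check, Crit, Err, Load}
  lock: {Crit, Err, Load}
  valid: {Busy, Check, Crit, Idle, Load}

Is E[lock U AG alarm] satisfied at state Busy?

AG alarm: greatest fixpoint, start Z0 = {Busy, Check, Crit, Err, Load}, keep only states in Sat with every successor in Z. Z1 = {Busy, Check, Crit, Load}; fixed.
Sat(AG alarm) = {Busy, Check, Crit, Load}
E[lock U AG alarm]: least fixpoint, start Z0 = Sat(AG alarm) = {Busy, Check, Crit, Load}, add states in Sat(lock) with some successor in Z. Z1 = {Busy, Check, Crit, Err, Load}; fixed.
Sat(E[lock U AG alarm]) = {Busy, Check, Crit, Err, Load}
Busy ∈ Sat(E[lock U AG alarm]) = {Busy, Check, Crit, Err, Load}, so the formula holds at Busy.

Yes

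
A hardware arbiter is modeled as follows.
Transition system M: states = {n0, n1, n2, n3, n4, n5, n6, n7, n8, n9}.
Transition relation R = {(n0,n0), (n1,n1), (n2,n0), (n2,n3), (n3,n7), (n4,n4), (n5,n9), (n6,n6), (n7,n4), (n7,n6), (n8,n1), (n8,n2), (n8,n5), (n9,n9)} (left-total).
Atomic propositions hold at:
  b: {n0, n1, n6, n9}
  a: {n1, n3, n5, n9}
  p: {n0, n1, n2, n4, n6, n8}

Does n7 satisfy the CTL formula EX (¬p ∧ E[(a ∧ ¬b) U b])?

No

Sat(¬p) = {n3, n5, n7, n9}
Sat(¬b) = {n2, n3, n4, n5, n7, n8}
Sat(a ∧ ¬b) = {n3, n5}
E[(a ∧ ¬b) U b]: least fixpoint, start Z0 = Sat(b) = {n0, n1, n6, n9}, add states in Sat(a ∧ ¬b) with some successor in Z. Z1 = {n0, n1, n5, n6, n9}; fixed.
Sat(E[(a ∧ ¬b) U b]) = {n0, n1, n5, n6, n9}
Sat(¬p ∧ E[(a ∧ ¬b) U b]) = {n5, n9}
Sat(EX (¬p ∧ E[(a ∧ ¬b) U b])) = {s : some successor in {n5, n9}} = {n5, n8, n9}
n7 ∉ Sat(EX (¬p ∧ E[(a ∧ ¬b) U b])) = {n5, n8, n9}, so the formula does not hold at n7.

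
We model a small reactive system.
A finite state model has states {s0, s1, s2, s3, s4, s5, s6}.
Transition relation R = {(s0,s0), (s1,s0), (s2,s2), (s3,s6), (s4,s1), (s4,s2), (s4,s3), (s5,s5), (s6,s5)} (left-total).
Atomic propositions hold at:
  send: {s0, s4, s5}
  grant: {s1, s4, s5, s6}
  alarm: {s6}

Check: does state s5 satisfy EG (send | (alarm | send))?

Sat(alarm | send) = {s0, s4, s5, s6}
Sat(send | (alarm | send)) = {s0, s4, s5, s6}
EG (send | (alarm | send)): greatest fixpoint, start Z0 = {s0, s4, s5, s6}, keep only states in Sat with some successor in Z. Z1 = {s0, s5, s6}; fixed.
Sat(EG (send | (alarm | send))) = {s0, s5, s6}
s5 ∈ Sat(EG (send | (alarm | send))) = {s0, s5, s6}, so the formula holds at s5.

Yes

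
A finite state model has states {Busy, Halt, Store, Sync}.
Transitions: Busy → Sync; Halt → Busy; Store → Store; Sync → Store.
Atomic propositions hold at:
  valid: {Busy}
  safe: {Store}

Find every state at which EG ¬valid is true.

Sat(¬valid) = {Halt, Store, Sync}
EG ¬valid: greatest fixpoint, start Z0 = {Halt, Store, Sync}, keep only states in Sat with some successor in Z. Z1 = {Store, Sync}; fixed.
Sat(EG ¬valid) = {Store, Sync}

{Store, Sync}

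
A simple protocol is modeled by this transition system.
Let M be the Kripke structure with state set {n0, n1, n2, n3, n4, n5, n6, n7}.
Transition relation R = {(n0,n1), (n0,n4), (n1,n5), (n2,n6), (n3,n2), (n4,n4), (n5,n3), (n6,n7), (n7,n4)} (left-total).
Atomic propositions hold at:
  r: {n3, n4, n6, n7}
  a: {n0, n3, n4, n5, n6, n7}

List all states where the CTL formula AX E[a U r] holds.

E[a U r]: least fixpoint, start Z0 = Sat(r) = {n3, n4, n6, n7}, add states in Sat(a) with some successor in Z. Z1 = {n0, n3, n4, n5, n6, n7}; fixed.
Sat(E[a U r]) = {n0, n3, n4, n5, n6, n7}
Sat(AX E[a U r]) = {s : every successor in {n0, n3, n4, n5, n6, n7}} = {n1, n2, n4, n5, n6, n7}

{n1, n2, n4, n5, n6, n7}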